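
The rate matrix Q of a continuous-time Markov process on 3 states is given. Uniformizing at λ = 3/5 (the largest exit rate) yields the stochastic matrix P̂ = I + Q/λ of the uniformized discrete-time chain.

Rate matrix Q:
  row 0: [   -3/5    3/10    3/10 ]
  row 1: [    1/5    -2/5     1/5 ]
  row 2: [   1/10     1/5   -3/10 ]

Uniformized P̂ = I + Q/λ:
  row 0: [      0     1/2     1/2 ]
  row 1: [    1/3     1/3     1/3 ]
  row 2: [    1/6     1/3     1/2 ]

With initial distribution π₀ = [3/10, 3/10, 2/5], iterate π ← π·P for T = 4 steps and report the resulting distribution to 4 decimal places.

π = [0.1957, 0.3655, 0.4388]

t=0: π = [0.3000, 0.3000, 0.4000]
t=1: π = [0.1667, 0.3833, 0.4500]
t=2: π = [0.2028, 0.3611, 0.4361]
t=3: π = [0.1931, 0.3671, 0.4398]
t=4: π = [0.1957, 0.3655, 0.4388]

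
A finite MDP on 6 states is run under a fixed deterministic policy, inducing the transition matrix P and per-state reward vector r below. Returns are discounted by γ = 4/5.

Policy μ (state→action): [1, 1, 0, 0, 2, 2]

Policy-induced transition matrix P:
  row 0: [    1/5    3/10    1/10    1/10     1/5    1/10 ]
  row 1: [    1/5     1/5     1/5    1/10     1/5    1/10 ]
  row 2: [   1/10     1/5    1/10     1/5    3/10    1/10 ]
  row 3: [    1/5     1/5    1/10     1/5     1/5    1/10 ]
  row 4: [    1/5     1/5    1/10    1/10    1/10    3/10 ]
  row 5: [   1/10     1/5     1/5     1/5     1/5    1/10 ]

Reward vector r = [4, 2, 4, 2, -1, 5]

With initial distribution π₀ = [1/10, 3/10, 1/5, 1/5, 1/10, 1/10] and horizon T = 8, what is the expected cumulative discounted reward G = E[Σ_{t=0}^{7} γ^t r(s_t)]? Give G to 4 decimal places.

t=0: π = [0.1000, 0.3000, 0.2000, 0.2000, 0.1000, 0.1000], E[r] = 2.6000, γ^t·E[r] = 2.600000, running G = 2.600000
t=1: π = [0.1700, 0.2100, 0.1400, 0.1500, 0.2100, 0.1200], E[r] = 2.3500, γ^t·E[r] = 1.880000, running G = 4.480000
t=2: π = [0.1740, 0.2170, 0.1330, 0.1410, 0.1930, 0.1420], E[r] = 2.4610, γ^t·E[r] = 1.575040, running G = 6.055040
t=3: π = [0.1725, 0.2174, 0.1359, 0.1416, 0.1940, 0.1386], E[r] = 2.4506, γ^t·E[r] = 1.254707, running G = 7.309747
t=4: π = [0.1726, 0.2173, 0.1356, 0.1416, 0.1942, 0.1388], E[r] = 2.4501, γ^t·E[r] = 1.003573, running G = 8.313320
t=5: π = [0.1726, 0.2173, 0.1356, 0.1416, 0.1941, 0.1388], E[r] = 2.4504, γ^t·E[r] = 0.802954, running G = 9.116274
t=6: π = [0.1726, 0.2173, 0.1356, 0.1416, 0.1941, 0.1388], E[r] = 2.4504, γ^t·E[r] = 0.642351, running G = 9.758626
t=7: π = [0.1726, 0.2173, 0.1356, 0.1416, 0.1941, 0.1388], E[r] = 2.4504, γ^t·E[r] = 0.513882, running G = 10.272507

G = 10.2725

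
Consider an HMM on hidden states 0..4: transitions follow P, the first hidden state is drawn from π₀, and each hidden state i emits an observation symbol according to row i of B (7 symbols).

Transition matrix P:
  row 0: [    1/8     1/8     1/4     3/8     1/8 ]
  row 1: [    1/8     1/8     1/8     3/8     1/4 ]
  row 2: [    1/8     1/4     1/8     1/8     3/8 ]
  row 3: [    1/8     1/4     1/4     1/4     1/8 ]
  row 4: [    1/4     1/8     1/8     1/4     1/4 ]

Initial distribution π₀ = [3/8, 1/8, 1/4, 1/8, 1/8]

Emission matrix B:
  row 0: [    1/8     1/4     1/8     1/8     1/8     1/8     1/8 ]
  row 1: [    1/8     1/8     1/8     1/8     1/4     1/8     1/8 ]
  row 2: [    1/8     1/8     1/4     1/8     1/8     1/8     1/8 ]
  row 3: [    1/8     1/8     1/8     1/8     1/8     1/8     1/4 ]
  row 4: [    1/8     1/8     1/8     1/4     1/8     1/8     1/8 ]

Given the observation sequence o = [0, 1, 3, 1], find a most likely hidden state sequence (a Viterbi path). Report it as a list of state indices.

path = [0, 2, 4, 0]

t=0: δ = [4.688e-02, 1.562e-02, 3.125e-02, 1.562e-02, 1.562e-02]  (obs o_0=0)
t=1: δ = [1.465e-03, 9.766e-04, 1.465e-03, 2.197e-03, 1.465e-03]  ψ = [0, 2, 0, 0, 2]  (obs o_1=1)
t=2: δ = [4.578e-05, 6.866e-05, 6.866e-05, 6.866e-05, 1.373e-04]  ψ = [4, 3, 3, 0, 2]  (obs o_2=3)
t=3: δ = [8.583e-06, 2.146e-06, 2.146e-06, 4.292e-06, 4.292e-06]  ψ = [4, 2, 3, 4, 4]  (obs o_3=1)
backtrack: best end state = 0; path = [0, 2, 4, 0]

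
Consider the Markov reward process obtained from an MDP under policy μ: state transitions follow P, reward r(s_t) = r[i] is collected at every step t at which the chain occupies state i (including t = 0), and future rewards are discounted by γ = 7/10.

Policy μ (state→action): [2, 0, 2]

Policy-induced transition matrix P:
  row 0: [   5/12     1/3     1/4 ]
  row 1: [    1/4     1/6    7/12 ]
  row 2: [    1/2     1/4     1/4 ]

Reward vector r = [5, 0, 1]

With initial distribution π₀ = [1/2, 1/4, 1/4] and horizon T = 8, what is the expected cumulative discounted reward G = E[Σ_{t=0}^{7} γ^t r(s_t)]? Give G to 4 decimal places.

t=0: π = [0.5000, 0.2500, 0.2500], E[r] = 2.7500, γ^t·E[r] = 2.750000, running G = 2.750000
t=1: π = [0.3958, 0.2708, 0.3333], E[r] = 2.3125, γ^t·E[r] = 1.618750, running G = 4.368750
t=2: π = [0.3993, 0.2604, 0.3403], E[r] = 2.3368, γ^t·E[r] = 1.145035, running G = 5.513785
t=3: π = [0.4016, 0.2616, 0.3368], E[r] = 2.3449, γ^t·E[r] = 0.804303, running G = 6.318088
t=4: π = [0.4011, 0.2617, 0.3372], E[r] = 2.3429, γ^t·E[r] = 0.562526, running G = 6.880614
t=5: π = [0.4012, 0.2616, 0.3372], E[r] = 2.3430, γ^t·E[r] = 0.393787, running G = 7.274401
t=6: π = [0.4012, 0.2616, 0.3372], E[r] = 2.3430, γ^t·E[r] = 0.275655, running G = 7.550056
t=7: π = [0.4012, 0.2616, 0.3372], E[r] = 2.3430, γ^t·E[r] = 0.192958, running G = 7.743014

G = 7.7430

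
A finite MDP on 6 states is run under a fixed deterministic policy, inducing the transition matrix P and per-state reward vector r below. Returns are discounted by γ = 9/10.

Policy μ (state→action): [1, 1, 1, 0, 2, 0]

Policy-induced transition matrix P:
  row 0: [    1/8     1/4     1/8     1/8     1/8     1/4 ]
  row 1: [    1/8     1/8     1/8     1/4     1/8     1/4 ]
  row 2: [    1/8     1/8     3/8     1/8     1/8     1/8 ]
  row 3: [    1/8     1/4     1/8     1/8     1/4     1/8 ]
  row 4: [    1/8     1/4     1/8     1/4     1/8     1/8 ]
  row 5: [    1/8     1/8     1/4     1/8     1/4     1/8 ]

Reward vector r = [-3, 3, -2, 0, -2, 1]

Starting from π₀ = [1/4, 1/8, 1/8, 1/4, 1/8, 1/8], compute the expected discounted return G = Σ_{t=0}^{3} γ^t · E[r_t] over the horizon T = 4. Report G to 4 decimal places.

t=0: π = [0.2500, 0.1250, 0.1250, 0.2500, 0.1250, 0.1250], E[r] = -0.7500, γ^t·E[r] = -0.750000, running G = -0.750000
t=1: π = [0.1250, 0.2031, 0.1719, 0.1563, 0.1719, 0.1719], E[r] = -0.2813, γ^t·E[r] = -0.253125, running G = -1.003125
t=2: π = [0.1250, 0.1816, 0.1895, 0.1719, 0.1660, 0.1660], E[r] = -0.3750, γ^t·E[r] = -0.303750, running G = -1.306875
t=3: π = [0.1250, 0.1829, 0.1931, 0.1685, 0.1672, 0.1633], E[r] = -0.3838, γ^t·E[r] = -0.279782, running G = -1.586657

G = -1.5867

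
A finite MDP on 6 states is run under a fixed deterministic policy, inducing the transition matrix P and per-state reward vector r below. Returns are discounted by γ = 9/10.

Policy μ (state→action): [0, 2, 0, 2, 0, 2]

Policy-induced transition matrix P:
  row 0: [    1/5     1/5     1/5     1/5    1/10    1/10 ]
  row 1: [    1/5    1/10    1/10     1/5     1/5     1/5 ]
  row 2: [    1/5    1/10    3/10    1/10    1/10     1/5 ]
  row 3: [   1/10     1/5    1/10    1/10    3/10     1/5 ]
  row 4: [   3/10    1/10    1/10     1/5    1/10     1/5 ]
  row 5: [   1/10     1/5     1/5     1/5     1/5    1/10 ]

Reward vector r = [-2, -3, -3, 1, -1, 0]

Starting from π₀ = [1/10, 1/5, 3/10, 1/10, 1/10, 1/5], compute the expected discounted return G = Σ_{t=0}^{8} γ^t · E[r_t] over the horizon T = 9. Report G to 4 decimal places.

G = -8.5257

t=0: π = [0.1000, 0.2000, 0.3000, 0.1000, 0.1000, 0.2000], E[r] = -1.7000, γ^t·E[r] = -1.700000, running G = -1.700000
t=1: π = [0.1800, 0.1400, 0.1900, 0.1600, 0.1600, 0.1700], E[r] = -1.3500, γ^t·E[r] = -1.215000, running G = -2.915000
t=2: π = [0.1830, 0.1510, 0.1730, 0.1650, 0.1630, 0.1650], E[r] = -1.3360, γ^t·E[r] = -1.082160, running G = -3.997160
t=3: π = [0.1833, 0.1513, 0.1694, 0.1662, 0.1646, 0.1652], E[r] = -1.3271, γ^t·E[r] = -0.967456, running G = -4.964616
t=4: π = [0.1833, 0.1515, 0.1687, 0.1664, 0.1649, 0.1652], E[r] = -1.3257, γ^t·E[r] = -0.869785, running G = -5.834401
t=5: π = [0.1833, 0.1515, 0.1686, 0.1665, 0.1650, 0.1652], E[r] = -1.3254, γ^t·E[r] = -0.782623, running G = -6.617024
t=6: π = [0.1833, 0.1515, 0.1686, 0.1665, 0.1650, 0.1652], E[r] = -1.3253, γ^t·E[r] = -0.704330, running G = -7.321355
t=7: π = [0.1833, 0.1515, 0.1686, 0.1665, 0.1650, 0.1652], E[r] = -1.3253, γ^t·E[r] = -0.633892, running G = -7.955246
t=8: π = [0.1833, 0.1515, 0.1686, 0.1665, 0.1650, 0.1652], E[r] = -1.3253, γ^t·E[r] = -0.570502, running G = -8.525748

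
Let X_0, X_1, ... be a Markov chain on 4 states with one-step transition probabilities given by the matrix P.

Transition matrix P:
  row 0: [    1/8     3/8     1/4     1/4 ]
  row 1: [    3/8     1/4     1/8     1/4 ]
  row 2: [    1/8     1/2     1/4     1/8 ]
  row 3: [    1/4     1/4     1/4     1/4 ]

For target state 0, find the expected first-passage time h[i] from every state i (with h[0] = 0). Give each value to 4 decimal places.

h = [0.0000, 3.3043, 4.1739, 3.8261]

First-step conditioning: h[0] = 0; for i ≠ 0, h[i] = 1 + Σ_k P[i][k]·h[k].
  h[1] = 1 + 1/4·h[1] + 1/8·h[2] + 1/4·h[3]
  h[2] = 1 + 1/2·h[1] + 1/4·h[2] + 1/8·h[3]
  h[3] = 1 + 1/4·h[1] + 1/4·h[2] + 1/4·h[3]
Solving the 3×3 linear system over states ≠ 0 gives exactly h = [0, 76/23, 96/23, 88/23] (h[0] = 0 is the target).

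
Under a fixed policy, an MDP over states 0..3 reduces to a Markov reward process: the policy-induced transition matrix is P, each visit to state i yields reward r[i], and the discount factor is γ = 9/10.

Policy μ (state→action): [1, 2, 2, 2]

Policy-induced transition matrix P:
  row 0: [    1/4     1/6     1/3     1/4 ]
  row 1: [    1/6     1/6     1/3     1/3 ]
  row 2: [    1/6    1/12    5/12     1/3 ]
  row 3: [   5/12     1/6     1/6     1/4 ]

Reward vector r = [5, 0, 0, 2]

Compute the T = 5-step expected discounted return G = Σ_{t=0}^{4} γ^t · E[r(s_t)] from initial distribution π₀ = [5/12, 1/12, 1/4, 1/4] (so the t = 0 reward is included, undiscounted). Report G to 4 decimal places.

t=0: π = [0.4167, 0.0833, 0.2500, 0.2500], E[r] = 2.5833, γ^t·E[r] = 2.583333, running G = 2.583333
t=1: π = [0.2639, 0.1458, 0.3125, 0.2778], E[r] = 1.8750, γ^t·E[r] = 1.687500, running G = 4.270833
t=2: π = [0.2581, 0.1406, 0.3131, 0.2882], E[r] = 1.8669, γ^t·E[r] = 1.512188, running G = 5.783021
t=3: π = [0.2602, 0.1406, 0.3114, 0.2878], E[r] = 1.8767, γ^t·E[r] = 1.368141, running G = 7.151161
t=4: π = [0.2603, 0.1407, 0.3113, 0.2877], E[r] = 1.8768, γ^t·E[r] = 1.231400, running G = 8.382562

G = 8.3826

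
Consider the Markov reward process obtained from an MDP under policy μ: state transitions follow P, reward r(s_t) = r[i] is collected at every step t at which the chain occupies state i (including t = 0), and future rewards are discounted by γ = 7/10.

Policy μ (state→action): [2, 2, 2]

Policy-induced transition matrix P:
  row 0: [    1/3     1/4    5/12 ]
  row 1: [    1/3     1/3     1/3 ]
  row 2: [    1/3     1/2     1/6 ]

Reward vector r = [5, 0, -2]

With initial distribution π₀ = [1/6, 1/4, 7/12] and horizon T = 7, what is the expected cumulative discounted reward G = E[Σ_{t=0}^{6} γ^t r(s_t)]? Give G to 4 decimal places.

t=0: π = [0.1667, 0.2500, 0.5833], E[r] = -0.3333, γ^t·E[r] = -0.333333, running G = -0.333333
t=1: π = [0.3333, 0.4167, 0.2500], E[r] = 1.1667, γ^t·E[r] = 0.816667, running G = 0.483333
t=2: π = [0.3333, 0.3472, 0.3194], E[r] = 1.0278, γ^t·E[r] = 0.503611, running G = 0.986944
t=3: π = [0.3333, 0.3588, 0.3079], E[r] = 1.0509, γ^t·E[r] = 0.360468, running G = 1.347412
t=4: π = [0.3333, 0.3569, 0.3098], E[r] = 1.0471, γ^t·E[r] = 0.251401, running G = 1.598813
t=5: π = [0.3333, 0.3572, 0.3095], E[r] = 1.0477, γ^t·E[r] = 0.176089, running G = 1.774902
t=6: π = [0.3333, 0.3571, 0.3095], E[r] = 1.0476, γ^t·E[r] = 0.123250, running G = 1.898151

G = 1.8982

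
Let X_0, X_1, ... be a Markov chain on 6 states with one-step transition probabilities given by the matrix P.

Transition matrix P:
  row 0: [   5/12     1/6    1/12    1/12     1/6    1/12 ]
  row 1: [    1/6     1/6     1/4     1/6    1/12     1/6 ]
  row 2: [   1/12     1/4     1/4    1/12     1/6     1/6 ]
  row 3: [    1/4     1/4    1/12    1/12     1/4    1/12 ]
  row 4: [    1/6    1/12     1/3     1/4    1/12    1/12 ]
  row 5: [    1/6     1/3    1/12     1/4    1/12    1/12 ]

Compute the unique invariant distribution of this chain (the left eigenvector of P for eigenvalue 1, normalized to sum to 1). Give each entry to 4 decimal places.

π = [0.2178, 0.2013, 0.1824, 0.1427, 0.1405, 0.1153]

Balance equations π_j = Σ_i π_i·P[i][j]:
  π_0 = 5/12·π_0 + 1/6·π_1 + 1/12·π_2 + 1/4·π_3 + 1/6·π_4 + 1/6·π_5
  π_1 = 1/6·π_0 + 1/6·π_1 + 1/4·π_2 + 1/4·π_3 + 1/12·π_4 + 1/3·π_5
  π_2 = 1/12·π_0 + 1/4·π_1 + 1/4·π_2 + 1/12·π_3 + 1/3·π_4 + 1/12·π_5
  π_3 = 1/12·π_0 + 1/6·π_1 + 1/12·π_2 + 1/12·π_3 + 1/4·π_4 + 1/4·π_5
  π_4 = 1/6·π_0 + 1/12·π_1 + 1/6·π_2 + 1/4·π_3 + 1/12·π_4 + 1/12·π_5
  normalize: π_0 + π_1 + π_2 + π_3 + π_4 + π_5 = 1
Solving the linear system gives exactly π = [1027/4715, 949/4715, 172/943, 673/4715, 1987/14145, 1631/14145].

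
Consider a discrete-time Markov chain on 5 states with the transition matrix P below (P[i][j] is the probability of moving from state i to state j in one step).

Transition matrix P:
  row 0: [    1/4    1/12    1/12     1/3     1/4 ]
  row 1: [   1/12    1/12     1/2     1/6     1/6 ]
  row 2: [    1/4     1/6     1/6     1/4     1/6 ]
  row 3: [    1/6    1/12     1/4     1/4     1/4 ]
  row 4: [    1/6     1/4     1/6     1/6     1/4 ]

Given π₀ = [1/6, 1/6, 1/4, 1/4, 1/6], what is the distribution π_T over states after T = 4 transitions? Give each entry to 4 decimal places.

t=0: π = [0.1667, 0.1667, 0.2500, 0.2500, 0.1667]
t=1: π = [0.1875, 0.1319, 0.2292, 0.2361, 0.2153]
t=2: π = [0.1904, 0.1383, 0.2147, 0.2367, 0.2199]
t=3: π = [0.1889, 0.1379, 0.2166, 0.2360, 0.2206]
t=4: π = [0.1890, 0.1381, 0.2166, 0.2359, 0.2205]

π = [0.1890, 0.1381, 0.2166, 0.2359, 0.2205]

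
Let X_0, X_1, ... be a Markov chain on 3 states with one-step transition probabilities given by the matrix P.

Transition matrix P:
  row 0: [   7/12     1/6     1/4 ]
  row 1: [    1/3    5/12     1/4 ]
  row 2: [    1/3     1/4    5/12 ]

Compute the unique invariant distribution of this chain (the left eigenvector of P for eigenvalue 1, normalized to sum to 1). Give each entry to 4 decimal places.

Balance equations π_j = Σ_i π_i·P[i][j]:
  π_0 = 7/12·π_0 + 1/3·π_1 + 1/3·π_2
  π_1 = 1/6·π_0 + 5/12·π_1 + 1/4·π_2
  normalize: π_0 + π_1 + π_2 = 1
Solving the linear system gives exactly π = [4/9, 23/90, 3/10].

π = [0.4444, 0.2556, 0.3000]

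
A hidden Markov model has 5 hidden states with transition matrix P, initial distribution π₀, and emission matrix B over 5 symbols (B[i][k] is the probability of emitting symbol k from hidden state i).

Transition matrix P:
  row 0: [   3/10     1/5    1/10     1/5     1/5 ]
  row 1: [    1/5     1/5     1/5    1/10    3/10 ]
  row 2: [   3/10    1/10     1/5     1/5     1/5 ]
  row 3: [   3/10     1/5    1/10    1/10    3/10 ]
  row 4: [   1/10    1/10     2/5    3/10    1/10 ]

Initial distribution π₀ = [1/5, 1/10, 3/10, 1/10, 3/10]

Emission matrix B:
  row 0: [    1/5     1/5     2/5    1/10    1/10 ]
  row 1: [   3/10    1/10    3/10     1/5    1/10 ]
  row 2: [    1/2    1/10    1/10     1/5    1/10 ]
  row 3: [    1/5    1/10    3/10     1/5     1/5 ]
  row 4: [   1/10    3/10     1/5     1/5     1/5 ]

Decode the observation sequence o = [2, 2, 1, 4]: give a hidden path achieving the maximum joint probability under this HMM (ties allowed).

path = [0, 0, 4, 3]

t=0: δ = [8.000e-02, 3.000e-02, 3.000e-02, 3.000e-02, 6.000e-02]  (obs o_0=2)
t=1: δ = [9.600e-03, 4.800e-03, 2.400e-03, 5.400e-03, 3.200e-03]  ψ = [0, 0, 4, 4, 0]  (obs o_1=2)
t=2: δ = [5.760e-04, 1.920e-04, 1.280e-04, 1.920e-04, 5.760e-04]  ψ = [0, 0, 4, 0, 0]  (obs o_2=1)
t=3: δ = [1.728e-05, 1.152e-05, 2.304e-05, 3.456e-05, 2.304e-05]  ψ = [0, 0, 4, 4, 0]  (obs o_3=4)
backtrack: best end state = 3; path = [0, 0, 4, 3]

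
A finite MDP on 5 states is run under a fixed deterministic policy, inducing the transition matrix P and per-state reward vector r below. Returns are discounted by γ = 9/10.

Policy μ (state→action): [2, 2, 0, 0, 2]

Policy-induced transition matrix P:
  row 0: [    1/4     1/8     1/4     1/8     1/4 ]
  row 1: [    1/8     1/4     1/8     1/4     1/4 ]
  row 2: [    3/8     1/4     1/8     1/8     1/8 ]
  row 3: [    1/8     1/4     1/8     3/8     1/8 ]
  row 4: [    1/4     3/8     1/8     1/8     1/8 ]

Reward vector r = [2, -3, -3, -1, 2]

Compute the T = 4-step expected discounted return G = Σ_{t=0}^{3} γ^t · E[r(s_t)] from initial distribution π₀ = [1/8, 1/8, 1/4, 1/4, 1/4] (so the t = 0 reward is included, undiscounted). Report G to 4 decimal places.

t=0: π = [0.1250, 0.1250, 0.2500, 0.2500, 0.2500], E[r] = -0.6250, γ^t·E[r] = -0.625000, running G = -0.625000
t=1: π = [0.2344, 0.2656, 0.1406, 0.2031, 0.1563], E[r] = -0.6406, γ^t·E[r] = -0.576563, running G = -1.201563
t=2: π = [0.2090, 0.2402, 0.1543, 0.2090, 0.1875], E[r] = -0.5996, γ^t·E[r] = -0.485684, running G = -1.687246
t=3: π = [0.2131, 0.2473, 0.1511, 0.2073, 0.1812], E[r] = -0.6140, γ^t·E[r] = -0.447616, running G = -2.134862

G = -2.1349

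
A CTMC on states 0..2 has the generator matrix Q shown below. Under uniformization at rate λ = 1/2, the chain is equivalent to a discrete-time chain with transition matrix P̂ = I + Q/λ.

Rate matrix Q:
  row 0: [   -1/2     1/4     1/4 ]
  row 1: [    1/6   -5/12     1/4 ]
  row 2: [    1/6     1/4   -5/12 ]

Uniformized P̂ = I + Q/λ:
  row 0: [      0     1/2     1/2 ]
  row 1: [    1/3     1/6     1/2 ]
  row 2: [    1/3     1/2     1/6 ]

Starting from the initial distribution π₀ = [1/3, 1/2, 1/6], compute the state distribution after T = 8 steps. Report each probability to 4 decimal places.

π = [0.2500, 0.3750, 0.3750]

t=0: π = [0.3333, 0.5000, 0.1667]
t=1: π = [0.2222, 0.3333, 0.4444]
t=2: π = [0.2593, 0.3889, 0.3519]
t=3: π = [0.2469, 0.3704, 0.3827]
t=4: π = [0.2510, 0.3765, 0.3724]
t=5: π = [0.2497, 0.3745, 0.3759]
t=6: π = [0.2501, 0.3752, 0.3747]
t=7: π = [0.2500, 0.3749, 0.3751]
t=8: π = [0.2500, 0.3750, 0.3750]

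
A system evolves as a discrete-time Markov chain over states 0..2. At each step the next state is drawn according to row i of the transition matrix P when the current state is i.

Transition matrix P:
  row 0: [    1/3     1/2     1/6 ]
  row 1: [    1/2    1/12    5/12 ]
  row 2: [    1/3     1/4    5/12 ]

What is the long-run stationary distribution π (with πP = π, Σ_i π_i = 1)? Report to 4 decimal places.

Balance equations π_j = Σ_i π_i·P[i][j]:
  π_0 = 1/3·π_0 + 1/2·π_1 + 1/3·π_2
  π_1 = 1/2·π_0 + 1/12·π_1 + 1/4·π_2
  normalize: π_0 + π_1 + π_2 = 1
Solving the linear system gives exactly π = [31/81, 8/27, 26/81].

π = [0.3827, 0.2963, 0.3210]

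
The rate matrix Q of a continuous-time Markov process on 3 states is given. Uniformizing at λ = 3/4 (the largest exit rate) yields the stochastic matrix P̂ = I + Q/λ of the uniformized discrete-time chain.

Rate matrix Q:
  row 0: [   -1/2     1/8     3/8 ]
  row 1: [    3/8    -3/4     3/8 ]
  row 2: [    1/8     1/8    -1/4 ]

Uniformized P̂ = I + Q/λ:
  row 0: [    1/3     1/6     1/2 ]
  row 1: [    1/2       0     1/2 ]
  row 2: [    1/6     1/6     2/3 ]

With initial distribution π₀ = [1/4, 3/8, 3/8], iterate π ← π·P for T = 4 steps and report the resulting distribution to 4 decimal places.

π = [0.2571, 0.1430, 0.5998]

t=0: π = [0.2500, 0.3750, 0.3750]
t=1: π = [0.3333, 0.1042, 0.5625]
t=2: π = [0.2569, 0.1493, 0.5938]
t=3: π = [0.2593, 0.1418, 0.5990]
t=4: π = [0.2571, 0.1430, 0.5998]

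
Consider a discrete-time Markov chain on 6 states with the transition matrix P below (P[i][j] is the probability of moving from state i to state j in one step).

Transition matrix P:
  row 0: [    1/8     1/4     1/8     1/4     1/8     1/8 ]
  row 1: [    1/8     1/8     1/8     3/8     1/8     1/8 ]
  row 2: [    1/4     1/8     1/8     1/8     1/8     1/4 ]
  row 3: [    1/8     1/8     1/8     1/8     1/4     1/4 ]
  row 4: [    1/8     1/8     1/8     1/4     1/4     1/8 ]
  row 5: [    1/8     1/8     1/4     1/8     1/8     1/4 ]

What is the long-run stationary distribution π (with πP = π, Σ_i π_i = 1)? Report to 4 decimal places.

Balance equations π_j = Σ_i π_i·P[i][j]:
  π_0 = 1/8·π_0 + 1/8·π_1 + 1/4·π_2 + 1/8·π_3 + 1/8·π_4 + 1/8·π_5
  π_1 = 1/4·π_0 + 1/8·π_1 + 1/8·π_2 + 1/8·π_3 + 1/8·π_4 + 1/8·π_5
  π_2 = 1/8·π_0 + 1/8·π_1 + 1/8·π_2 + 1/8·π_3 + 1/8·π_4 + 1/4·π_5
  π_3 = 1/4·π_0 + 3/8·π_1 + 1/8·π_2 + 1/8·π_3 + 1/4·π_4 + 1/8·π_5
  π_4 = 1/8·π_0 + 1/8·π_1 + 1/8·π_2 + 1/4·π_3 + 1/4·π_4 + 1/8·π_5
  normalize: π_0 + π_1 + π_2 + π_3 + π_4 + π_5 = 1
Solving the linear system gives exactly π = [4633/32255, 4611/32255, 4809/32255, 1291/6451, 1106/6451, 6217/32255].

π = [0.1436, 0.1430, 0.1491, 0.2001, 0.1714, 0.1927]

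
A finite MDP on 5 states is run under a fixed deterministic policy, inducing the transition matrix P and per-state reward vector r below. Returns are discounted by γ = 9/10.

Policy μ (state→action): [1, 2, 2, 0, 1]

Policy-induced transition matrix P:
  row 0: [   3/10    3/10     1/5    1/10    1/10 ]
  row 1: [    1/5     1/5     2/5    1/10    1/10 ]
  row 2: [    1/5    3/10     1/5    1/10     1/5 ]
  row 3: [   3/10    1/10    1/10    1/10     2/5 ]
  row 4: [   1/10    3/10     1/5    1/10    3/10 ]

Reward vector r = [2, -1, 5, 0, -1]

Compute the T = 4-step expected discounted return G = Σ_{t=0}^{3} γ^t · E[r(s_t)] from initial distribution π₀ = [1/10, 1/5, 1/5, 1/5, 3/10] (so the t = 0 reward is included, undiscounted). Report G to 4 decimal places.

G = 3.4058

t=0: π = [0.1000, 0.2000, 0.2000, 0.2000, 0.3000], E[r] = 0.7000, γ^t·E[r] = 0.700000, running G = 0.700000
t=1: π = [0.2000, 0.2400, 0.2200, 0.1000, 0.2400], E[r] = 1.0200, γ^t·E[r] = 0.918000, running G = 1.618000
t=2: π = [0.2060, 0.2560, 0.2380, 0.1000, 0.2000], E[r] = 1.1460, γ^t·E[r] = 0.928260, running G = 2.546260
t=3: π = [0.2106, 0.2544, 0.2412, 0.1000, 0.1938], E[r] = 1.1790, γ^t·E[r] = 0.859491, running G = 3.405751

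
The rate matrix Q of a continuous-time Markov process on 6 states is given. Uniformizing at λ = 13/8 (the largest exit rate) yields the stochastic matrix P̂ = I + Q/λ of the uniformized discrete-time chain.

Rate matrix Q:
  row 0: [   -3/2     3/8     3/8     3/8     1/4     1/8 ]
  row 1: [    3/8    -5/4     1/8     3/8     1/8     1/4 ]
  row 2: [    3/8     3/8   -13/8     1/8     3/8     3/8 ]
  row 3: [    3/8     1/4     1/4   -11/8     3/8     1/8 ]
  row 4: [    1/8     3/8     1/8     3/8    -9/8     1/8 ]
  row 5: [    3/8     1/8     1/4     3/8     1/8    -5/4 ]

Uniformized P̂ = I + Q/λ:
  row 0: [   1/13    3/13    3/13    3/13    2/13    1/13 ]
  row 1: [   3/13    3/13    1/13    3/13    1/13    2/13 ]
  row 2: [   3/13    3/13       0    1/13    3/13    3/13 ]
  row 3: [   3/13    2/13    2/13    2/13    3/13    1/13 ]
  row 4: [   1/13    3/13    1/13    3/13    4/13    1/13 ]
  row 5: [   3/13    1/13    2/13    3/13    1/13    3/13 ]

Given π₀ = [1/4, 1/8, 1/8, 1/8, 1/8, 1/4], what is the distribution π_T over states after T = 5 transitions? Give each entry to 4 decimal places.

t=0: π = [0.2500, 0.1250, 0.1250, 0.1250, 0.1250, 0.2500]
t=1: π = [0.1731, 0.1827, 0.1346, 0.2019, 0.1635, 0.1442]
t=2: π = [0.1790, 0.1930, 0.1198, 0.1945, 0.1797, 0.1339]
t=3: π = [0.1756, 0.1952, 0.1205, 0.1974, 0.1805, 0.1308]
t=4: π = [0.1760, 0.1955, 0.1199, 0.1970, 0.1810, 0.1306]
t=5: π = [0.1758, 0.1955, 0.1200, 0.1972, 0.1810, 0.1305]

π = [0.1758, 0.1955, 0.1200, 0.1972, 0.1810, 0.1305]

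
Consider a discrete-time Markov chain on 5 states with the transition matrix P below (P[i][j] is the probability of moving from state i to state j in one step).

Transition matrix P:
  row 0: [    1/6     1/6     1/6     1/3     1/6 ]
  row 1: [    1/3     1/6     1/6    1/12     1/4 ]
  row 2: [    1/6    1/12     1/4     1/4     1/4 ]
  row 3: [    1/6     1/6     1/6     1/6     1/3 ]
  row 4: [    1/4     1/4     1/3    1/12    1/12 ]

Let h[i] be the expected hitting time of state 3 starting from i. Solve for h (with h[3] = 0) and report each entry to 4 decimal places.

First-step conditioning: h[3] = 0; for i ≠ 3, h[i] = 1 + Σ_k P[i][k]·h[k].
  h[0] = 1 + 1/6·h[0] + 1/6·h[1] + 1/6·h[2] + 1/6·h[4]
  h[1] = 1 + 1/3·h[0] + 1/6·h[1] + 1/6·h[2] + 1/4·h[4]
  h[2] = 1 + 1/6·h[0] + 1/12·h[1] + 1/4·h[2] + 1/4·h[4]
  h[4] = 1 + 1/4·h[0] + 1/4·h[1] + 1/3·h[2] + 1/12·h[4]
Solving the 4×4 linear system over states ≠ 3 gives exactly h = [10098/2309, 12846/2309, 11010/2309, 0, 12780/2309] (h[3] = 0 is the target).

h = [4.3733, 5.5634, 4.7683, 0.0000, 5.5349]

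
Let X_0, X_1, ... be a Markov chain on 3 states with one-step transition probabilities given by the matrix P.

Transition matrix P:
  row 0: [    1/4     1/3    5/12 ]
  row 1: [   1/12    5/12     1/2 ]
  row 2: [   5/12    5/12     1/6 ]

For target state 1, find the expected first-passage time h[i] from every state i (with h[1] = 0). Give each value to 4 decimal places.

h = [2.7692, 0.0000, 2.5846]

First-step conditioning: h[1] = 0; for i ≠ 1, h[i] = 1 + Σ_k P[i][k]·h[k].
  h[0] = 1 + 1/4·h[0] + 5/12·h[2]
  h[2] = 1 + 5/12·h[0] + 1/6·h[2]
Solving the 2×2 linear system over states ≠ 1 gives exactly h = [36/13, 0, 168/65] (h[1] = 0 is the target).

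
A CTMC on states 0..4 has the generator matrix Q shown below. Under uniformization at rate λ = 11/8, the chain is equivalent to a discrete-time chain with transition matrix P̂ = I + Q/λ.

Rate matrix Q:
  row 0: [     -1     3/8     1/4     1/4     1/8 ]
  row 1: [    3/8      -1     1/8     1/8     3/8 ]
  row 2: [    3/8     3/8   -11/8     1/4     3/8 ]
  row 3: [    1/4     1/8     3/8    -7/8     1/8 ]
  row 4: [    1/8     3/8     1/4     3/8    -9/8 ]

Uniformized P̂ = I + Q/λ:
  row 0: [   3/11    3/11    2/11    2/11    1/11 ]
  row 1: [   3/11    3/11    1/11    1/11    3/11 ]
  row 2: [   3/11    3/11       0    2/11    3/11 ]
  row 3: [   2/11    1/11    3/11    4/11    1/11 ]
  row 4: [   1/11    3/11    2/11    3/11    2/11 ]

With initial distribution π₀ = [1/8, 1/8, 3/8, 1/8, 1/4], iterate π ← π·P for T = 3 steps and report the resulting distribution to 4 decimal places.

π = [0.2211, 0.2333, 0.1516, 0.2160, 0.1781]

t=0: π = [0.1250, 0.1250, 0.3750, 0.1250, 0.2500]
t=1: π = [0.2159, 0.2500, 0.1136, 0.2159, 0.2045]
t=2: π = [0.2159, 0.2335, 0.1581, 0.2169, 0.1756]
t=3: π = [0.2211, 0.2333, 0.1516, 0.2160, 0.1781]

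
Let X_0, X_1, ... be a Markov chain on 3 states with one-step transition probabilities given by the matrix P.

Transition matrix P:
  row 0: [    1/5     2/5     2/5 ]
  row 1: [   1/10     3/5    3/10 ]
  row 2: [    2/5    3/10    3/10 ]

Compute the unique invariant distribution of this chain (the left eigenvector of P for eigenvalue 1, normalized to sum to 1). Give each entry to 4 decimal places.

Balance equations π_j = Σ_i π_i·P[i][j]:
  π_0 = 1/5·π_0 + 1/10·π_1 + 2/5·π_2
  π_1 = 2/5·π_0 + 3/5·π_1 + 3/10·π_2
  normalize: π_0 + π_1 + π_2 = 1
Solving the linear system gives exactly π = [19/87, 40/87, 28/87].

π = [0.2184, 0.4598, 0.3218]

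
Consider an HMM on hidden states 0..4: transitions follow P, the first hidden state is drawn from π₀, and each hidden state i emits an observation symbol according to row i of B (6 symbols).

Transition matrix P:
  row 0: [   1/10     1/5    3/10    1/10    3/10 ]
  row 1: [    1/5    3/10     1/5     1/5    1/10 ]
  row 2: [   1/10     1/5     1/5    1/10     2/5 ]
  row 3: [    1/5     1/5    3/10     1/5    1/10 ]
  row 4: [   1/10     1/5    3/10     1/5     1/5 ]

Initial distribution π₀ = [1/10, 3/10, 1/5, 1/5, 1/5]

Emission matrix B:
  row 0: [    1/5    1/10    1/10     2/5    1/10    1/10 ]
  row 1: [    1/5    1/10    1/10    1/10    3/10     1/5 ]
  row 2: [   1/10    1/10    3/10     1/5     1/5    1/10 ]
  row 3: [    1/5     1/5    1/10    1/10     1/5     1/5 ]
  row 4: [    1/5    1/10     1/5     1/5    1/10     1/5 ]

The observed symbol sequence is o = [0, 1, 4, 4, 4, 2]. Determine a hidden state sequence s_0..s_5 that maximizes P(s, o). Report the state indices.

t=0: δ = [2.000e-02, 6.000e-02, 2.000e-02, 4.000e-02, 4.000e-02]  (obs o_0=0)
t=1: δ = [1.200e-03, 1.800e-03, 1.200e-03, 2.400e-03, 8.000e-04]  ψ = [1, 1, 1, 1, 2]  (obs o_1=1)
t=2: δ = [4.800e-05, 1.620e-04, 1.440e-04, 9.600e-05, 4.800e-05]  ψ = [3, 1, 3, 3, 2]  (obs o_2=4)
t=3: δ = [3.240e-06, 1.458e-05, 6.480e-06, 6.480e-06, 5.760e-06]  ψ = [1, 1, 1, 1, 2]  (obs o_3=4)
t=4: δ = [2.916e-07, 1.312e-06, 5.832e-07, 5.832e-07, 2.592e-07]  ψ = [1, 1, 1, 1, 2]  (obs o_4=4)
t=5: δ = [2.624e-08, 3.937e-08, 7.873e-08, 2.624e-08, 4.666e-08]  ψ = [1, 1, 1, 1, 2]  (obs o_5=2)
backtrack: best end state = 2; path = [1, 1, 1, 1, 1, 2]

path = [1, 1, 1, 1, 1, 2]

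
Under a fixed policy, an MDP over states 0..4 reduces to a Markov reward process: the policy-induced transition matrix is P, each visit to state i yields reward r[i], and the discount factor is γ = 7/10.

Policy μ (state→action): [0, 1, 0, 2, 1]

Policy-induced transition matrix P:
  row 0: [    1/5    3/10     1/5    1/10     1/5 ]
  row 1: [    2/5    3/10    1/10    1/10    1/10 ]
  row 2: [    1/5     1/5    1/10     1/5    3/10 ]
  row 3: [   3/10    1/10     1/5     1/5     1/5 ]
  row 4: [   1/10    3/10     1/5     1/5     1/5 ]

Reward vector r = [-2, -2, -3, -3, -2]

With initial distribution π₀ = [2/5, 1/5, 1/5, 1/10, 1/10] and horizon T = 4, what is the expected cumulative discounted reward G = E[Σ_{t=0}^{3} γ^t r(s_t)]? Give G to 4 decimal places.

t=0: π = [0.4000, 0.2000, 0.2000, 0.1000, 0.1000], E[r] = -2.3000, γ^t·E[r] = -2.300000, running G = -2.300000
t=1: π = [0.2400, 0.2600, 0.1600, 0.1400, 0.2000], E[r] = -2.3000, γ^t·E[r] = -1.610000, running G = -3.910000
t=2: π = [0.2460, 0.2560, 0.1580, 0.1500, 0.1900], E[r] = -2.3080, γ^t·E[r] = -1.130920, running G = -5.040920
t=3: π = [0.2472, 0.2542, 0.1586, 0.1498, 0.1902], E[r] = -2.3084, γ^t·E[r] = -0.791781, running G = -5.832701

G = -5.8327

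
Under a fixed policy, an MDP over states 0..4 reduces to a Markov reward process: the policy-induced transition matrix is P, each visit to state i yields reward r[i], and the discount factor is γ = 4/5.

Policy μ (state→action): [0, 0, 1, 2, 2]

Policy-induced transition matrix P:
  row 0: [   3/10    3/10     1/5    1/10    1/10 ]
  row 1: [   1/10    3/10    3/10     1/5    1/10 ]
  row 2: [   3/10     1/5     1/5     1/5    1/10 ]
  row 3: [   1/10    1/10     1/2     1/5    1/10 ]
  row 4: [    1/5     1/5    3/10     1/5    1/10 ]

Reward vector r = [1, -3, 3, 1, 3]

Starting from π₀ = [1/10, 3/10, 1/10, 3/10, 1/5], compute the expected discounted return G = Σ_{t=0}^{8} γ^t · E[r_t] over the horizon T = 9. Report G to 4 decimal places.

G = 3.4576

t=0: π = [0.1000, 0.3000, 0.1000, 0.3000, 0.2000], E[r] = 0.4000, γ^t·E[r] = 0.400000, running G = 0.400000
t=1: π = [0.1600, 0.2100, 0.3400, 0.1900, 0.1000], E[r] = 1.0400, γ^t·E[r] = 0.832000, running G = 1.232000
t=2: π = [0.2100, 0.2180, 0.2880, 0.1840, 0.1000], E[r] = 0.9040, γ^t·E[r] = 0.578560, running G = 1.810560
t=3: π = [0.2096, 0.2244, 0.2870, 0.1790, 0.1000], E[r] = 0.8764, γ^t·E[r] = 0.448717, running G = 2.259277
t=4: π = [0.2093, 0.2255, 0.2861, 0.1790, 0.1000], E[r] = 0.8703, γ^t·E[r] = 0.356467, running G = 2.615743
t=5: π = [0.2091, 0.2256, 0.2863, 0.1791, 0.1000], E[r] = 0.8702, γ^t·E[r] = 0.285151, running G = 2.900895
t=6: π = [0.2091, 0.2256, 0.2863, 0.1791, 0.1000], E[r] = 0.8703, γ^t·E[r] = 0.228148, running G = 3.129043
t=7: π = [0.2091, 0.2256, 0.2863, 0.1791, 0.1000], E[r] = 0.8704, γ^t·E[r] = 0.182526, running G = 3.311568
t=8: π = [0.2091, 0.2256, 0.2863, 0.1791, 0.1000], E[r] = 0.8704, γ^t·E[r] = 0.146021, running G = 3.457589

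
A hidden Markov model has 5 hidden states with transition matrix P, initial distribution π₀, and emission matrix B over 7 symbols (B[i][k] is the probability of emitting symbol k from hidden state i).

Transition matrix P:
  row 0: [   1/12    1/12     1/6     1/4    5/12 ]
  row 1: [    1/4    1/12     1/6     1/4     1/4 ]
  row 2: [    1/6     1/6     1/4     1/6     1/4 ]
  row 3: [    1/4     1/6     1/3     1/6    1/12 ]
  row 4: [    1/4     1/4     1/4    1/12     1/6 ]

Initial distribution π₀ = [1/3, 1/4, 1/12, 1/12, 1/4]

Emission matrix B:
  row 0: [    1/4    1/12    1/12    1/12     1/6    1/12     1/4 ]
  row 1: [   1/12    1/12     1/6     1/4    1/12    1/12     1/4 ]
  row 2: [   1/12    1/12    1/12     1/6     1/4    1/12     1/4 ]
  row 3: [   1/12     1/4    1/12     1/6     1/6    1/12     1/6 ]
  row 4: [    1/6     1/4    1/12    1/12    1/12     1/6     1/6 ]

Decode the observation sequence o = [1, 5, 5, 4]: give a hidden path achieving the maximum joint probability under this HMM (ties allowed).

path = [4, 0, 4, 2]

t=0: δ = [2.778e-02, 2.083e-02, 6.944e-03, 2.083e-02, 6.250e-02]  (obs o_0=1)
t=1: δ = [1.302e-03, 1.302e-03, 1.302e-03, 5.787e-04, 1.929e-03]  ψ = [4, 4, 4, 0, 0]  (obs o_1=5)
t=2: δ = [4.019e-05, 4.019e-05, 4.019e-05, 2.713e-05, 9.042e-05]  ψ = [4, 4, 4, 0, 0]  (obs o_2=5)
t=3: δ = [3.768e-06, 1.884e-06, 5.651e-06, 1.674e-06, 1.395e-06]  ψ = [4, 4, 4, 0, 0]  (obs o_3=4)
backtrack: best end state = 2; path = [4, 0, 4, 2]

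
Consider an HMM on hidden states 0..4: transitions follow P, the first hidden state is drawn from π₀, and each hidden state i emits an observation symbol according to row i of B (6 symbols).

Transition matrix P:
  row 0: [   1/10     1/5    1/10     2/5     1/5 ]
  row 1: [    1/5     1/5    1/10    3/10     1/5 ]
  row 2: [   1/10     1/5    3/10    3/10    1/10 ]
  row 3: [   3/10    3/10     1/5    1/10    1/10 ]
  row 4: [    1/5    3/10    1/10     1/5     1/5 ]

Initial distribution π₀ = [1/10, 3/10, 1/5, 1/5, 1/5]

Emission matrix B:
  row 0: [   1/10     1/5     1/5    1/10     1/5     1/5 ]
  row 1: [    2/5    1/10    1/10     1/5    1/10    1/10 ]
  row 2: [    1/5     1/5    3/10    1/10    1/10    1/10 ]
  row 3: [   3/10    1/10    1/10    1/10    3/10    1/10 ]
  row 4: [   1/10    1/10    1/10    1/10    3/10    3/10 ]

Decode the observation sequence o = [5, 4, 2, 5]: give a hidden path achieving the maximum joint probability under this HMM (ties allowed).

path = [4, 3, 0, 4]

t=0: δ = [2.000e-02, 3.000e-02, 2.000e-02, 2.000e-02, 6.000e-02]  (obs o_0=5)
t=1: δ = [2.400e-03, 1.800e-03, 6.000e-04, 3.600e-03, 3.600e-03]  ψ = [4, 4, 2, 4, 4]  (obs o_1=4)
t=2: δ = [2.160e-04, 1.080e-04, 2.160e-04, 9.600e-05, 7.200e-05]  ψ = [3, 3, 3, 0, 4]  (obs o_2=2)
t=3: δ = [5.760e-06, 4.320e-06, 6.480e-06, 8.640e-06, 1.296e-05]  ψ = [3, 0, 2, 0, 0]  (obs o_3=5)
backtrack: best end state = 4; path = [4, 3, 0, 4]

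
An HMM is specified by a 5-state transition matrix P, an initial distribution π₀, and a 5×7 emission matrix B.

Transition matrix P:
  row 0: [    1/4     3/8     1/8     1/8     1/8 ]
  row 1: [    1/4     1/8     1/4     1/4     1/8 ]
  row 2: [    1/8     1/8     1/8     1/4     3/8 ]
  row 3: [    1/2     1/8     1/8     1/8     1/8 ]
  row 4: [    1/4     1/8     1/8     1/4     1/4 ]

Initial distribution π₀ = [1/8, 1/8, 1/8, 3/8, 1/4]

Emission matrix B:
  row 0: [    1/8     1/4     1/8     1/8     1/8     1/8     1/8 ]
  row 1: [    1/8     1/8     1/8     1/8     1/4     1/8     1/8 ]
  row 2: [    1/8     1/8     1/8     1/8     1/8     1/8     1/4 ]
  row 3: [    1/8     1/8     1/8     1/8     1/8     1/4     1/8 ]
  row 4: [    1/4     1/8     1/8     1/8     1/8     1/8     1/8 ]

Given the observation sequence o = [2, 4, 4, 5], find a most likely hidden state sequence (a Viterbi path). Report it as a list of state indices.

path = [3, 0, 1, 3]

t=0: δ = [1.562e-02, 1.562e-02, 1.562e-02, 4.688e-02, 3.125e-02]  (obs o_0=2)
t=1: δ = [2.930e-03, 1.465e-03, 7.324e-04, 9.766e-04, 9.766e-04]  ψ = [3, 0, 3, 4, 4]  (obs o_1=4)
t=2: δ = [9.155e-05, 2.747e-04, 4.578e-05, 4.578e-05, 4.578e-05]  ψ = [0, 0, 0, 0, 0]  (obs o_2=4)
t=3: δ = [8.583e-06, 4.292e-06, 8.583e-06, 1.717e-05, 4.292e-06]  ψ = [1, 0, 1, 1, 1]  (obs o_3=5)
backtrack: best end state = 3; path = [3, 0, 1, 3]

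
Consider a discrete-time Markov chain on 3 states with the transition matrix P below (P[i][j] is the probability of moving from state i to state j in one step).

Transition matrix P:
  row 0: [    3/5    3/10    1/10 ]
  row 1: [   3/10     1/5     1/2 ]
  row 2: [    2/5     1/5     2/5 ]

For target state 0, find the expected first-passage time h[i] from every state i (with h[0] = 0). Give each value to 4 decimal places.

h = [0.0000, 2.8947, 2.6316]

First-step conditioning: h[0] = 0; for i ≠ 0, h[i] = 1 + Σ_k P[i][k]·h[k].
  h[1] = 1 + 1/5·h[1] + 1/2·h[2]
  h[2] = 1 + 1/5·h[1] + 2/5·h[2]
Solving the 2×2 linear system over states ≠ 0 gives exactly h = [0, 55/19, 50/19] (h[0] = 0 is the target).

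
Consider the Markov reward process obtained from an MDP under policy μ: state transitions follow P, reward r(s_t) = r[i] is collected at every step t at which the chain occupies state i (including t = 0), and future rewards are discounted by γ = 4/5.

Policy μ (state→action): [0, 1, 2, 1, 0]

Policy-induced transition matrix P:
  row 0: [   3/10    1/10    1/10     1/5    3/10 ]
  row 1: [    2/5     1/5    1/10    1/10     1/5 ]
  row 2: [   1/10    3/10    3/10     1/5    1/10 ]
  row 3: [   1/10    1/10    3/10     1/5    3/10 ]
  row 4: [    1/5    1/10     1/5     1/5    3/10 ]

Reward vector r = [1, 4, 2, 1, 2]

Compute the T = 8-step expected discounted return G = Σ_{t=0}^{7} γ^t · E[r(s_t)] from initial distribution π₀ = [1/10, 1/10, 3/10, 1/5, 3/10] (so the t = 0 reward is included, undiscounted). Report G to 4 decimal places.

t=0: π = [0.1000, 0.1000, 0.3000, 0.2000, 0.3000], E[r] = 1.9000, γ^t·E[r] = 1.900000, running G = 1.900000
t=1: π = [0.1800, 0.1700, 0.2300, 0.1900, 0.2300], E[r] = 1.9700, γ^t·E[r] = 1.576000, running G = 3.476000
t=2: π = [0.2100, 0.1630, 0.2070, 0.1830, 0.2370], E[r] = 1.9330, γ^t·E[r] = 1.237120, running G = 4.713120
t=3: π = [0.2146, 0.1577, 0.2017, 0.1837, 0.2423], E[r] = 1.9171, γ^t·E[r] = 0.981555, running G = 5.694675
t=4: π = [0.2145, 0.1561, 0.2013, 0.1842, 0.2439], E[r] = 1.9135, γ^t·E[r] = 0.783782, running G = 6.478457
t=5: π = [0.2141, 0.1559, 0.2015, 0.1844, 0.2441], E[r] = 1.9132, γ^t·E[r] = 0.626931, running G = 7.105389
t=6: π = [0.2140, 0.1559, 0.2016, 0.1844, 0.2441], E[r] = 1.9134, γ^t·E[r] = 0.501577, running G = 7.606965
t=7: π = [0.2140, 0.1559, 0.2016, 0.1844, 0.2441], E[r] = 1.9134, γ^t·E[r] = 0.401274, running G = 8.008240

G = 8.0082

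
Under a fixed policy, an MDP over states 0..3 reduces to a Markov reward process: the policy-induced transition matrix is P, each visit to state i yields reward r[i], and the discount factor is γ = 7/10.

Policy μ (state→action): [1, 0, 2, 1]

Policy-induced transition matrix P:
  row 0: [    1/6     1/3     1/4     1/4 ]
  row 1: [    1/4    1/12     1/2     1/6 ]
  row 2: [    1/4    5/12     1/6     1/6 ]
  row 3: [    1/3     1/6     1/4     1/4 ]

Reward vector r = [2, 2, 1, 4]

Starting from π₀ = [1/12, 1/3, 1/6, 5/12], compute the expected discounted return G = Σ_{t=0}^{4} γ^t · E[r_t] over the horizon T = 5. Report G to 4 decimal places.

G = 6.4180

t=0: π = [0.0833, 0.3333, 0.1667, 0.4167], E[r] = 2.6667, γ^t·E[r] = 2.666667, running G = 2.666667
t=1: π = [0.2778, 0.1944, 0.3194, 0.2083], E[r] = 2.0972, γ^t·E[r] = 1.468056, running G = 4.134722
t=2: π = [0.2442, 0.2766, 0.2720, 0.2072], E[r] = 2.1424, γ^t·E[r] = 1.049757, running G = 5.184479
t=3: π = [0.2469, 0.2523, 0.2965, 0.2043], E[r] = 2.1121, γ^t·E[r] = 0.724442, running G = 5.908921
t=4: π = [0.2464, 0.2609, 0.2884, 0.2043], E[r] = 2.1202, γ^t·E[r] = 0.509051, running G = 6.417972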